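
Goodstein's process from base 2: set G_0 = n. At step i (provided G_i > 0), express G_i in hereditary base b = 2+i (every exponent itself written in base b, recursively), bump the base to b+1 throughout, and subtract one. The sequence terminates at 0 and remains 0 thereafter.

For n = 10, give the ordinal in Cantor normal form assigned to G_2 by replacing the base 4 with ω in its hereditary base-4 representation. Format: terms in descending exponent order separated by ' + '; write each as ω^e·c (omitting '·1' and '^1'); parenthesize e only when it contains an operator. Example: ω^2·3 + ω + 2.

(0) 10|_2 = 2^(2 + 1) + 2 ↦ 3^(3 + 1) + 3|_3 = 84 ⇒ 83
(1) 83|_3 = 3^(3 + 1) + 2 ↦ 4^(4 + 1) + 2|_4 = 1026 ⇒ 1025
(2) 1025|_4 = 4^(4 + 1) + 1 ↦ 5^(5 + 1) + 1|_5 = 15626 ⇒ 15625

ω^(ω + 1) + 1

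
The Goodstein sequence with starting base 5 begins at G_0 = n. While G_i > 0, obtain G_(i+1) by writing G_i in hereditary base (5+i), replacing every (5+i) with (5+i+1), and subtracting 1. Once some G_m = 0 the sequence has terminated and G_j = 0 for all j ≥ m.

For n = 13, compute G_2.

G_0=13  [base 5] 2·5 + 3  →[5↦6]→  2·6 + 3 = 15  −1 ⇒ G_1=14
G_1=14  [base 6] 2·6 + 2  →[6↦7]→  2·7 + 2 = 16  −1 ⇒ G_2=15
G_2=15  [base 7] 2·7 + 1  →[7↦8]→  2·8 + 1 = 17  −1 ⇒ G_3=16

15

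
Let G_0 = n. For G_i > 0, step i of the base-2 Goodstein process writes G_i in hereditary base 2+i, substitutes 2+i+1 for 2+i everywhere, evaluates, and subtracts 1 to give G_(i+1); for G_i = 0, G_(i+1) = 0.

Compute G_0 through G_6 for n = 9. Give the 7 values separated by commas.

9, 81, 1023, 9842, 140743, 2471826, 50333399

step 0: 9 = 2^(2 + 1) + 1; sub 3 for 2: 3^(3 + 1) + 1; = 82; G_1 = 82−1 = 81
step 1: 81 = 3^(3 + 1); sub 4 for 3: 4^(4 + 1); = 1024; G_2 = 1024−1 = 1023
step 2: 1023 = 3·4^4 + 3·4^3 + 3·4^2 + 3·4 + 3; sub 5 for 4: 3·5^5 + 3·5^3 + 3·5^2 + 3·5 + 3; = 9843; G_3 = 9843−1 = 9842
step 3: 9842 = 3·5^5 + 3·5^3 + 3·5^2 + 3·5 + 2; sub 6 for 5: 3·6^6 + 3·6^3 + 3·6^2 + 3·6 + 2; = 140744; G_4 = 140744−1 = 140743
step 4: 140743 = 3·6^6 + 3·6^3 + 3·6^2 + 3·6 + 1; sub 7 for 6: 3·7^7 + 3·7^3 + 3·7^2 + 3·7 + 1; = 2471827; G_5 = 2471827−1 = 2471826
step 5: 2471826 = 3·7^7 + 3·7^3 + 3·7^2 + 3·7; sub 8 for 7: 3·8^8 + 3·8^3 + 3·8^2 + 3·8; = 50333400; G_6 = 50333400−1 = 50333399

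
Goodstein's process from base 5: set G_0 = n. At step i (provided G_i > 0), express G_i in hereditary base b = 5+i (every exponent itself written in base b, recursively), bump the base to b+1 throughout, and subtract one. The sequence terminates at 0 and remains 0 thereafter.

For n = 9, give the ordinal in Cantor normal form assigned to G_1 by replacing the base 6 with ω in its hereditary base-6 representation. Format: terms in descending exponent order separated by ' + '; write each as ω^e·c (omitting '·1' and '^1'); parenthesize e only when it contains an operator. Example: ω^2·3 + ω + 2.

ω + 3

G_0 = 9. HB_5(9) = 5 + 4. Bump = 10. G_1 = 9.
G_1 = 9. HB_6(9) = 6 + 3. Bump = 10. G_2 = 9.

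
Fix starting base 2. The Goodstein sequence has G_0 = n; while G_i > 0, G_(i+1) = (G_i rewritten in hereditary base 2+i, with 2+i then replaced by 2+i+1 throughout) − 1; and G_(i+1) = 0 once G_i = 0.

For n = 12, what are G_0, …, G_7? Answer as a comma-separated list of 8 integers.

12, 107, 1065, 15685, 280019, 5764910, 134217867, 3486784574

G_0 = 12. HB_2(12) = 2^(2 + 1) + 2^2. Bump = 108. G_1 = 107.
G_1 = 107. HB_3(107) = 3^(3 + 1) + 2·3^2 + 2·3 + 2. Bump = 1066. G_2 = 1065.
G_2 = 1065. HB_4(1065) = 4^(4 + 1) + 2·4^2 + 2·4 + 1. Bump = 15686. G_3 = 15685.
G_3 = 15685. HB_5(15685) = 5^(5 + 1) + 2·5^2 + 2·5. Bump = 280020. G_4 = 280019.
G_4 = 280019. HB_6(280019) = 6^(6 + 1) + 2·6^2 + 6 + 5. Bump = 5764911. G_5 = 5764910.
G_5 = 5764910. HB_7(5764910) = 7^(7 + 1) + 2·7^2 + 7 + 4. Bump = 134217868. G_6 = 134217867.
G_6 = 134217867. HB_8(134217867) = 8^(8 + 1) + 2·8^2 + 8 + 3. Bump = 3486784575. G_7 = 3486784574.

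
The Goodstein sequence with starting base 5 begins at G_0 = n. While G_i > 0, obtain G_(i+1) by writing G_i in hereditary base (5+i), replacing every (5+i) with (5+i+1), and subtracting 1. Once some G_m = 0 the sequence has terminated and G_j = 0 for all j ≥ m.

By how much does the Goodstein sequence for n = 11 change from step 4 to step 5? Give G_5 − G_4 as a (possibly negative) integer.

G_0=11  [base 5] 2·5 + 1  →[5↦6]→  2·6 + 1 = 13  −1 ⇒ G_1=12
G_1=12  [base 6] 2·6  →[6↦7]→  2·7 = 14  −1 ⇒ G_2=13
G_2=13  [base 7] 7 + 6  →[7↦8]→  8 + 6 = 14  −1 ⇒ G_3=13
G_3=13  [base 8] 8 + 5  →[8↦9]→  9 + 5 = 14  −1 ⇒ G_4=13
G_4=13  [base 9] 9 + 4  →[9↦10]→  10 + 4 = 14  −1 ⇒ G_5=13

0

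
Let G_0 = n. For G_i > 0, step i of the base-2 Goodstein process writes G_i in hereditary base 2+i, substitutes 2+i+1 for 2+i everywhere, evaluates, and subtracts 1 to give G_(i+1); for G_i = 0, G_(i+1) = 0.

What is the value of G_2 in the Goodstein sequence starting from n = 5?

(0) 5|_2 = 2^2 + 1 ↦ 3^3 + 1|_3 = 28 ⇒ 27
(1) 27|_3 = 3^3 ↦ 4^4|_4 = 256 ⇒ 255

255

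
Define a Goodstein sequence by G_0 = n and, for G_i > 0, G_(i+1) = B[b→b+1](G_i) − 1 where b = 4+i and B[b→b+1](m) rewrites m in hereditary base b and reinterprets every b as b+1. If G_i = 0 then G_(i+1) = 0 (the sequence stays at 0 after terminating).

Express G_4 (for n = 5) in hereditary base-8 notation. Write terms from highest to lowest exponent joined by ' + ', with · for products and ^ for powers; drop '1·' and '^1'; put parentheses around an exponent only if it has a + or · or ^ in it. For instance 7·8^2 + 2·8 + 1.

3

step 0: 5 = 4 + 1; sub 5 for 4: 5 + 1; = 6; G_1 = 6−1 = 5
step 1: 5 = 5; sub 6 for 5: 6; = 6; G_2 = 6−1 = 5
step 2: 5 = 5; sub 7 for 6: 5; = 5; G_3 = 5−1 = 4
step 3: 4 = 4; sub 8 for 7: 4; = 4; G_4 = 4−1 = 3
step 4: 3 = 3; sub 9 for 8: 3; = 3; G_5 = 3−1 = 2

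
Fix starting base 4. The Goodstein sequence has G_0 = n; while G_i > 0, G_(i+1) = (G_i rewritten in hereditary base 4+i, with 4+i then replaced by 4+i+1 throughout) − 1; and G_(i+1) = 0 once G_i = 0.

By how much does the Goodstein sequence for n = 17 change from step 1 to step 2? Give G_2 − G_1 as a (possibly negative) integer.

17 —HB4→ 4^2 + 1 —bump→ 5^2 + 1 = 26 —(−1)→ 25
25 —HB5→ 5^2 —bump→ 6^2 = 36 —(−1)→ 35

10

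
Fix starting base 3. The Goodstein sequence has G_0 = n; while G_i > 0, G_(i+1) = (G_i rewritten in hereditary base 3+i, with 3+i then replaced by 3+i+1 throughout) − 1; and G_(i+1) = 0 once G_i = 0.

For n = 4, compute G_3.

[0] 4 ≡ 3 + 1 (base 3). Lift 4: 5. −1: 4.
[1] 4 ≡ 4 (base 4). Lift 5: 5. −1: 4.
[2] 4 ≡ 4 (base 5). Lift 6: 4. −1: 3.

3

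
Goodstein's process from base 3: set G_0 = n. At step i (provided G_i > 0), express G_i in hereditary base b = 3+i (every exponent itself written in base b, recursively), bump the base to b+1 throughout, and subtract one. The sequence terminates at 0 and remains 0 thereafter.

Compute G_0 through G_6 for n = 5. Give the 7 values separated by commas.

5, 5, 5, 5, 4, 3, 2

(0) 5|_3 = 3 + 2 ↦ 4 + 2|_4 = 6 ⇒ 5
(1) 5|_4 = 4 + 1 ↦ 5 + 1|_5 = 6 ⇒ 5
(2) 5|_5 = 5 ↦ 6|_6 = 6 ⇒ 5
(3) 5|_6 = 5 ↦ 5|_7 = 5 ⇒ 4
(4) 4|_7 = 4 ↦ 4|_8 = 4 ⇒ 3
(5) 3|_8 = 3 ↦ 3|_9 = 3 ⇒ 2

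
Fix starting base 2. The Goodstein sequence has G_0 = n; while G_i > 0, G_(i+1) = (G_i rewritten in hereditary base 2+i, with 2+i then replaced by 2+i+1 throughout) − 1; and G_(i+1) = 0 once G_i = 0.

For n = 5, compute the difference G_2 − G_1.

(0) 5|_2 = 2^2 + 1 ↦ 3^3 + 1|_3 = 28 ⇒ 27
(1) 27|_3 = 3^3 ↦ 4^4|_4 = 256 ⇒ 255

228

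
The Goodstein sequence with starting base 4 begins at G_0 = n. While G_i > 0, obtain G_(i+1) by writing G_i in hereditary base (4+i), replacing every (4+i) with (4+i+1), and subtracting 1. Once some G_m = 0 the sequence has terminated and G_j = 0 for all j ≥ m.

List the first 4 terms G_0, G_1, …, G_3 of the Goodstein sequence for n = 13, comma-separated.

13, 15, 17, 18

[0] 13 ≡ 3·4 + 1 (base 4). Lift 5: 16. −1: 15.
[1] 15 ≡ 3·5 (base 5). Lift 6: 18. −1: 17.
[2] 17 ≡ 2·6 + 5 (base 6). Lift 7: 19. −1: 18.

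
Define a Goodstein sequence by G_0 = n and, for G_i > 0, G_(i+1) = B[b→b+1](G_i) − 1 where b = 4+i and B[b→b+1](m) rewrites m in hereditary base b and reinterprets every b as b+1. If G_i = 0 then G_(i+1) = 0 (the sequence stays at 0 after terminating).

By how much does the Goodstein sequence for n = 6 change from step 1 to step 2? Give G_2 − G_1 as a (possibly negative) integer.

0

(0) 6|_4 = 4 + 2 ↦ 5 + 2|_5 = 7 ⇒ 6
(1) 6|_5 = 5 + 1 ↦ 6 + 1|_6 = 7 ⇒ 6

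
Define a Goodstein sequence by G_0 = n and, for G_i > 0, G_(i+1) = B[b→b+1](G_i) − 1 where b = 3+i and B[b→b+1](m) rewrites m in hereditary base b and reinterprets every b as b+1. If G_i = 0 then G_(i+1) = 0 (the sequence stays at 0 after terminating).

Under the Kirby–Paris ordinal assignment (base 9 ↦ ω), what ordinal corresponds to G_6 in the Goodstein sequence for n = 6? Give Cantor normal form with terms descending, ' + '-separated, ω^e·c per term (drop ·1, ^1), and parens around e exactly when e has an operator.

6

[0] 6 ≡ 2·3 (base 3). Lift 4: 8. −1: 7.
[1] 7 ≡ 4 + 3 (base 4). Lift 5: 8. −1: 7.
[2] 7 ≡ 5 + 2 (base 5). Lift 6: 8. −1: 7.
[3] 7 ≡ 6 + 1 (base 6). Lift 7: 8. −1: 7.
[4] 7 ≡ 7 (base 7). Lift 8: 8. −1: 7.
[5] 7 ≡ 7 (base 8). Lift 9: 7. −1: 6.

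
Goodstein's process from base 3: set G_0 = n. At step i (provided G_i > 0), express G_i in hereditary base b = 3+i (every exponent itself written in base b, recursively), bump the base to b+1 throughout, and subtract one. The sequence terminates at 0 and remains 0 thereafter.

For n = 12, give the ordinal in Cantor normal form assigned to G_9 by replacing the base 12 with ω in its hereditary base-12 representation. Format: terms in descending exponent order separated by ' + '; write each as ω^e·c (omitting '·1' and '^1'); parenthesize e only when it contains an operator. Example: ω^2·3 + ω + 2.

ω·7 + 3

(0) 12|_3 = 3^2 + 3 ↦ 4^2 + 4|_4 = 20 ⇒ 19
(1) 19|_4 = 4^2 + 3 ↦ 5^2 + 3|_5 = 28 ⇒ 27
(2) 27|_5 = 5^2 + 2 ↦ 6^2 + 2|_6 = 38 ⇒ 37
(3) 37|_6 = 6^2 + 1 ↦ 7^2 + 1|_7 = 50 ⇒ 49
(4) 49|_7 = 7^2 ↦ 8^2|_8 = 64 ⇒ 63
(5) 63|_8 = 7·8 + 7 ↦ 7·9 + 7|_9 = 70 ⇒ 69
(6) 69|_9 = 7·9 + 6 ↦ 7·10 + 6|_10 = 76 ⇒ 75
(7) 75|_10 = 7·10 + 5 ↦ 7·11 + 5|_11 = 82 ⇒ 81
(8) 81|_11 = 7·11 + 4 ↦ 7·12 + 4|_12 = 88 ⇒ 87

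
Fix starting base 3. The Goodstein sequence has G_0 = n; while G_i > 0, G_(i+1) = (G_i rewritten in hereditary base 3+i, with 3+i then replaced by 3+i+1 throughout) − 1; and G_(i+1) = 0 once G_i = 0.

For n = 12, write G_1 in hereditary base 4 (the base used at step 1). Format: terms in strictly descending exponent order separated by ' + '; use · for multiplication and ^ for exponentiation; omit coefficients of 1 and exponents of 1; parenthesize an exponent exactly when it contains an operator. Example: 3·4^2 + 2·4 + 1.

12 —HB3→ 3^2 + 3 —bump→ 4^2 + 4 = 20 —(−1)→ 19
19 —HB4→ 4^2 + 3 —bump→ 5^2 + 3 = 28 —(−1)→ 27

4^2 + 3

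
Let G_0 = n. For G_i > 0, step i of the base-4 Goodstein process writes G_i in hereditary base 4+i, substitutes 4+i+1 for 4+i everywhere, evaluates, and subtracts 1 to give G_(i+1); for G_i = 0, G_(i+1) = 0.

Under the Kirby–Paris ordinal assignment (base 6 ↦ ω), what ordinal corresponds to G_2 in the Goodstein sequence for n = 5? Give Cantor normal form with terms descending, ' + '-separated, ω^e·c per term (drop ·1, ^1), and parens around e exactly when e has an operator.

i=0: 5 = 4 + 1 (b=4); 4→5: 5 + 1 = 6; 6−1 = 5
i=1: 5 = 5 (b=5); 5→6: 6 = 6; 6−1 = 5
i=2: 5 = 5 (b=6); 6→7: 5 = 5; 5−1 = 4

5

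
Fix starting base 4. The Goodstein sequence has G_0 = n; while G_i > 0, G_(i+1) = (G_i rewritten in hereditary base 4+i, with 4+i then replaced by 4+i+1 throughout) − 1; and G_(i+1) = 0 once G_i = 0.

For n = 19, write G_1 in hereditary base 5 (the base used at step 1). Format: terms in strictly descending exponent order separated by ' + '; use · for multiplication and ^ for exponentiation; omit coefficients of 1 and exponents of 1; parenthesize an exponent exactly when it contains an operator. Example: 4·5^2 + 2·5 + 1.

5^2 + 2

19 —HB4→ 4^2 + 3 —bump→ 5^2 + 3 = 28 —(−1)→ 27
27 —HB5→ 5^2 + 2 —bump→ 6^2 + 2 = 38 —(−1)→ 37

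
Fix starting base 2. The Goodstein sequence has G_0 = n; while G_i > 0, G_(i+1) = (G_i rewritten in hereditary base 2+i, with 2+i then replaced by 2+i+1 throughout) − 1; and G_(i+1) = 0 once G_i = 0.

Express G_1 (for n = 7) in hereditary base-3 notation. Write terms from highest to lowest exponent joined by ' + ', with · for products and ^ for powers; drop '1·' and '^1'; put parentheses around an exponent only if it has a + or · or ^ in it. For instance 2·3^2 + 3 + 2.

3^3 + 3

7 —HB2→ 2^2 + 2 + 1 —bump→ 3^3 + 3 + 1 = 31 —(−1)→ 30
30 —HB3→ 3^3 + 3 —bump→ 4^4 + 4 = 260 —(−1)→ 259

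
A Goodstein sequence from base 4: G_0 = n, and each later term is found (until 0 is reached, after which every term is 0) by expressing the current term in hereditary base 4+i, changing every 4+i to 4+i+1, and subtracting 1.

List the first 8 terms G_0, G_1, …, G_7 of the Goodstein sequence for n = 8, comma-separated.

[0] 8 ≡ 2·4 (base 4). Lift 5: 10. −1: 9.
[1] 9 ≡ 5 + 4 (base 5). Lift 6: 10. −1: 9.
[2] 9 ≡ 6 + 3 (base 6). Lift 7: 10. −1: 9.
[3] 9 ≡ 7 + 2 (base 7). Lift 8: 10. −1: 9.
[4] 9 ≡ 8 + 1 (base 8). Lift 9: 10. −1: 9.
[5] 9 ≡ 9 (base 9). Lift 10: 10. −1: 9.
[6] 9 ≡ 9 (base 10). Lift 11: 9. −1: 8.

8, 9, 9, 9, 9, 9, 9, 8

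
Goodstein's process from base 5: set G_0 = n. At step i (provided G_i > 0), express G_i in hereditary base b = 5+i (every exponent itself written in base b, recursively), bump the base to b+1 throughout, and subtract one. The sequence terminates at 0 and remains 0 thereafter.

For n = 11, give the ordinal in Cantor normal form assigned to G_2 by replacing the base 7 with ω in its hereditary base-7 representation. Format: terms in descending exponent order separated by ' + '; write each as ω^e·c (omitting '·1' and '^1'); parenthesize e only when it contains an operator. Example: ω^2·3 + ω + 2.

base 5: 11 = 2·5 + 1; at 6: 2·6 + 1 = 13; next = 12
base 6: 12 = 2·6; at 7: 2·7 = 14; next = 13
base 7: 13 = 7 + 6; at 8: 8 + 6 = 14; next = 13

ω + 6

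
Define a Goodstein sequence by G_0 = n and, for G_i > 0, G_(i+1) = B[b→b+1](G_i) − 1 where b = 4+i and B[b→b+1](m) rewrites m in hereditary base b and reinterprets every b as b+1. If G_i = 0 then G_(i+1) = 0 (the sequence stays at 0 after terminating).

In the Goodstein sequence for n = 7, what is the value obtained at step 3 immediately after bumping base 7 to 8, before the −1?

base 4: 7 = 4 + 3; at 5: 5 + 3 = 8; next = 7
base 5: 7 = 5 + 2; at 6: 6 + 2 = 8; next = 7
base 6: 7 = 6 + 1; at 7: 7 + 1 = 8; next = 7
base 7: 7 = 7; at 8: 8 = 8; next = 7

8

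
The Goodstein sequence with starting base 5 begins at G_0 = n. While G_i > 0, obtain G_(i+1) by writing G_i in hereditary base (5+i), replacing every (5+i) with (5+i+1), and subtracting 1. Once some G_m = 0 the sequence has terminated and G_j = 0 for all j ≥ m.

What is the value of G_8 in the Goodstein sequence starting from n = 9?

6

9 —HB5→ 5 + 4 —bump→ 6 + 4 = 10 —(−1)→ 9
9 —HB6→ 6 + 3 —bump→ 7 + 3 = 10 —(−1)→ 9
9 —HB7→ 7 + 2 —bump→ 8 + 2 = 10 —(−1)→ 9
9 —HB8→ 8 + 1 —bump→ 9 + 1 = 10 —(−1)→ 9
9 —HB9→ 9 —bump→ 10 = 10 —(−1)→ 9
9 —HB10→ 9 —bump→ 9 = 9 —(−1)→ 8
8 —HB11→ 8 —bump→ 8 = 8 —(−1)→ 7
7 —HB12→ 7 —bump→ 7 = 7 —(−1)→ 6
6 —HB13→ 6 —bump→ 6 = 6 —(−1)→ 5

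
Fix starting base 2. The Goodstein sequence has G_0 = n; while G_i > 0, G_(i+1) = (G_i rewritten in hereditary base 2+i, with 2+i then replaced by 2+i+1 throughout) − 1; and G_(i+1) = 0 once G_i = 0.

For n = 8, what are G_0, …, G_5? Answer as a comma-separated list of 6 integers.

base 2: 8 = 2^(2 + 1); at 3: 3^(3 + 1) = 81; next = 80
base 3: 80 = 2·3^3 + 2·3^2 + 2·3 + 2; at 4: 2·4^4 + 2·4^2 + 2·4 + 2 = 554; next = 553
base 4: 553 = 2·4^4 + 2·4^2 + 2·4 + 1; at 5: 2·5^5 + 2·5^2 + 2·5 + 1 = 6311; next = 6310
base 5: 6310 = 2·5^5 + 2·5^2 + 2·5; at 6: 2·6^6 + 2·6^2 + 2·6 = 93396; next = 93395
base 6: 93395 = 2·6^6 + 2·6^2 + 6 + 5; at 7: 2·7^7 + 2·7^2 + 7 + 5 = 1647196; next = 1647195

8, 80, 553, 6310, 93395, 1647195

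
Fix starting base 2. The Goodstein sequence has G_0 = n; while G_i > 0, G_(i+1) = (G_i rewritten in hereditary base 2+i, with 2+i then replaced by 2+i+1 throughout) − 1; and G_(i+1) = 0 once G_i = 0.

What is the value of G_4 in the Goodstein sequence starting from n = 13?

step 0: 13 = 2^(2 + 1) + 2^2 + 1; sub 3 for 2: 3^(3 + 1) + 3^3 + 1; = 109; G_1 = 109−1 = 108
step 1: 108 = 3^(3 + 1) + 3^3; sub 4 for 3: 4^(4 + 1) + 4^4; = 1280; G_2 = 1280−1 = 1279
step 2: 1279 = 4^(4 + 1) + 3·4^3 + 3·4^2 + 3·4 + 3; sub 5 for 4: 5^(5 + 1) + 3·5^3 + 3·5^2 + 3·5 + 3; = 16093; G_3 = 16093−1 = 16092
step 3: 16092 = 5^(5 + 1) + 3·5^3 + 3·5^2 + 3·5 + 2; sub 6 for 5: 6^(6 + 1) + 3·6^3 + 3·6^2 + 3·6 + 2; = 280712; G_4 = 280712−1 = 280711
step 4: 280711 = 6^(6 + 1) + 3·6^3 + 3·6^2 + 3·6 + 1; sub 7 for 6: 7^(7 + 1) + 3·7^3 + 3·7^2 + 3·7 + 1; = 5765999; G_5 = 5765999−1 = 5765998

280711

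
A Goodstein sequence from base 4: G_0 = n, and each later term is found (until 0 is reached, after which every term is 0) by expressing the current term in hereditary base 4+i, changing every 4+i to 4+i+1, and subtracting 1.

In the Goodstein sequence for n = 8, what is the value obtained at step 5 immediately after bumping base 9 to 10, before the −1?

10

8 —HB4→ 2·4 —bump→ 2·5 = 10 —(−1)→ 9
9 —HB5→ 5 + 4 —bump→ 6 + 4 = 10 —(−1)→ 9
9 —HB6→ 6 + 3 —bump→ 7 + 3 = 10 —(−1)→ 9
9 —HB7→ 7 + 2 —bump→ 8 + 2 = 10 —(−1)→ 9
9 —HB8→ 8 + 1 —bump→ 9 + 1 = 10 —(−1)→ 9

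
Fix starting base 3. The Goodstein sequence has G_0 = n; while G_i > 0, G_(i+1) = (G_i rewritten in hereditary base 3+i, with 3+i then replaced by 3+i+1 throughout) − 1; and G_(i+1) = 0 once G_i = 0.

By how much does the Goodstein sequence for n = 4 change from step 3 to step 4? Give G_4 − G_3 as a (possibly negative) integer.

-1

G_0 = 4. HB_3(4) = 3 + 1. Bump = 5. G_1 = 4.
G_1 = 4. HB_4(4) = 4. Bump = 5. G_2 = 4.
G_2 = 4. HB_5(4) = 4. Bump = 4. G_3 = 3.
G_3 = 3. HB_6(3) = 3. Bump = 3. G_4 = 2.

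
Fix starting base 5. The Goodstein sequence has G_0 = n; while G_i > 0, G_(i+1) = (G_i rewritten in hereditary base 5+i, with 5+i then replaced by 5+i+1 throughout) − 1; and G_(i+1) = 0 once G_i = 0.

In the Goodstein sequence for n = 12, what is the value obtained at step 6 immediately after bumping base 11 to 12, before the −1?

16

[0] 12 ≡ 2·5 + 2 (base 5). Lift 6: 14. −1: 13.
[1] 13 ≡ 2·6 + 1 (base 6). Lift 7: 15. −1: 14.
[2] 14 ≡ 2·7 (base 7). Lift 8: 16. −1: 15.
[3] 15 ≡ 8 + 7 (base 8). Lift 9: 16. −1: 15.
[4] 15 ≡ 9 + 6 (base 9). Lift 10: 16. −1: 15.
[5] 15 ≡ 10 + 5 (base 10). Lift 11: 16. −1: 15.
[6] 15 ≡ 11 + 4 (base 11). Lift 12: 16. −1: 15.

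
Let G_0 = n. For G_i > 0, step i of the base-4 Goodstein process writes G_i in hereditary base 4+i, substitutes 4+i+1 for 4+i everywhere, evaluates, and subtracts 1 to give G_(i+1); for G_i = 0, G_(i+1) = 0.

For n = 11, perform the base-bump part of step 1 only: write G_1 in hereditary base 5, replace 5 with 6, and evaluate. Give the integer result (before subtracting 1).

14

(0) 11|_4 = 2·4 + 3 ↦ 2·5 + 3|_5 = 13 ⇒ 12
(1) 12|_5 = 2·5 + 2 ↦ 2·6 + 2|_6 = 14 ⇒ 13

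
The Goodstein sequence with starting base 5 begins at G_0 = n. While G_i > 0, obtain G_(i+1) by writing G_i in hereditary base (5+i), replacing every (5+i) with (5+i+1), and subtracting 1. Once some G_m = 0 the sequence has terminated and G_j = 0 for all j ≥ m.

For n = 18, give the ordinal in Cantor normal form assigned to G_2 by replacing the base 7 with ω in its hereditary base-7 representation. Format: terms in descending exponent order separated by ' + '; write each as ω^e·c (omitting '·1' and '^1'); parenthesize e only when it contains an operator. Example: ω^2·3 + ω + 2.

ω·3 + 1

18 —HB5→ 3·5 + 3 —bump→ 3·6 + 3 = 21 —(−1)→ 20
20 —HB6→ 3·6 + 2 —bump→ 3·7 + 2 = 23 —(−1)→ 22
22 —HB7→ 3·7 + 1 —bump→ 3·8 + 1 = 25 —(−1)→ 24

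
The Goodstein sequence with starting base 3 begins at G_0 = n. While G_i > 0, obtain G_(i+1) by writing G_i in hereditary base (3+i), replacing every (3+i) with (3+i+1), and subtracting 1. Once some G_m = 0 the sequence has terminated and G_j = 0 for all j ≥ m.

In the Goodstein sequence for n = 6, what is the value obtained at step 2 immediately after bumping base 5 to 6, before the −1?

8

(0) 6|_3 = 2·3 ↦ 2·4|_4 = 8 ⇒ 7
(1) 7|_4 = 4 + 3 ↦ 5 + 3|_5 = 8 ⇒ 7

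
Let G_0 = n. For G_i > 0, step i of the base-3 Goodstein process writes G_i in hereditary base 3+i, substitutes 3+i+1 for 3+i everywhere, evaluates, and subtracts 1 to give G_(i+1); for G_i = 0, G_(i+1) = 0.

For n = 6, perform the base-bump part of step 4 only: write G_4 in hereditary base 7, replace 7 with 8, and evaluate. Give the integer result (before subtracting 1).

8

step 0: 6 = 2·3; sub 4 for 3: 2·4; = 8; G_1 = 8−1 = 7
step 1: 7 = 4 + 3; sub 5 for 4: 5 + 3; = 8; G_2 = 8−1 = 7
step 2: 7 = 5 + 2; sub 6 for 5: 6 + 2; = 8; G_3 = 8−1 = 7
step 3: 7 = 6 + 1; sub 7 for 6: 7 + 1; = 8; G_4 = 8−1 = 7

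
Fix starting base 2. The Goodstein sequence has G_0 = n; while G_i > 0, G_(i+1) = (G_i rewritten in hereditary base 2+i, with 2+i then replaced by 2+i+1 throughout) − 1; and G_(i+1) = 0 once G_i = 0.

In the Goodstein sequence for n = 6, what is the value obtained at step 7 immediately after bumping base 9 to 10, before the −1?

555552

(0) 6|_2 = 2^2 + 2 ↦ 3^3 + 3|_3 = 30 ⇒ 29
(1) 29|_3 = 3^3 + 2 ↦ 4^4 + 2|_4 = 258 ⇒ 257
(2) 257|_4 = 4^4 + 1 ↦ 5^5 + 1|_5 = 3126 ⇒ 3125
(3) 3125|_5 = 5^5 ↦ 6^6|_6 = 46656 ⇒ 46655
(4) 46655|_6 = 5·6^5 + 5·6^4 + 5·6^3 + 5·6^2 + 5·6 + 5 ↦ 5·7^5 + 5·7^4 + 5·7^3 + 5·7^2 + 5·7 + 5|_7 = 98040 ⇒ 98039
(5) 98039|_7 = 5·7^5 + 5·7^4 + 5·7^3 + 5·7^2 + 5·7 + 4 ↦ 5·8^5 + 5·8^4 + 5·8^3 + 5·8^2 + 5·8 + 4|_8 = 187244 ⇒ 187243
(6) 187243|_8 = 5·8^5 + 5·8^4 + 5·8^3 + 5·8^2 + 5·8 + 3 ↦ 5·9^5 + 5·9^4 + 5·9^3 + 5·9^2 + 5·9 + 3|_9 = 332148 ⇒ 332147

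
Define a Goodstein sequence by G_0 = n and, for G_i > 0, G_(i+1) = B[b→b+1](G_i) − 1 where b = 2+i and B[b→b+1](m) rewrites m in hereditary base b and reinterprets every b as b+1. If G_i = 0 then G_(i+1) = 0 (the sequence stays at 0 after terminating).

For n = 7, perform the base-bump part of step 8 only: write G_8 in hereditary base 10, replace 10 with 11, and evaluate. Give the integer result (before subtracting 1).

150051214

7 —HB2→ 2^2 + 2 + 1 —bump→ 3^3 + 3 + 1 = 31 —(−1)→ 30
30 —HB3→ 3^3 + 3 —bump→ 4^4 + 4 = 260 —(−1)→ 259
259 —HB4→ 4^4 + 3 —bump→ 5^5 + 3 = 3128 —(−1)→ 3127
3127 —HB5→ 5^5 + 2 —bump→ 6^6 + 2 = 46658 —(−1)→ 46657
46657 —HB6→ 6^6 + 1 —bump→ 7^7 + 1 = 823544 —(−1)→ 823543
823543 —HB7→ 7^7 —bump→ 8^8 = 16777216 —(−1)→ 16777215
16777215 —HB8→ 7·8^7 + 7·8^6 + 7·8^5 + 7·8^4 + 7·8^3 + 7·8^2 + 7·8 + 7 —bump→ 7·9^7 + 7·9^6 + 7·9^5 + 7·9^4 + 7·9^3 + 7·9^2 + 7·9 + 7 = 37665880 —(−1)→ 37665879
37665879 —HB9→ 7·9^7 + 7·9^6 + 7·9^5 + 7·9^4 + 7·9^3 + 7·9^2 + 7·9 + 6 —bump→ 7·10^7 + 7·10^6 + 7·10^5 + 7·10^4 + 7·10^3 + 7·10^2 + 7·10 + 6 = 77777776 —(−1)→ 77777775
77777775 —HB10→ 7·10^7 + 7·10^6 + 7·10^5 + 7·10^4 + 7·10^3 + 7·10^2 + 7·10 + 5 —bump→ 7·11^7 + 7·11^6 + 7·11^5 + 7·11^4 + 7·11^3 + 7·11^2 + 7·11 + 5 = 150051214 —(−1)→ 150051213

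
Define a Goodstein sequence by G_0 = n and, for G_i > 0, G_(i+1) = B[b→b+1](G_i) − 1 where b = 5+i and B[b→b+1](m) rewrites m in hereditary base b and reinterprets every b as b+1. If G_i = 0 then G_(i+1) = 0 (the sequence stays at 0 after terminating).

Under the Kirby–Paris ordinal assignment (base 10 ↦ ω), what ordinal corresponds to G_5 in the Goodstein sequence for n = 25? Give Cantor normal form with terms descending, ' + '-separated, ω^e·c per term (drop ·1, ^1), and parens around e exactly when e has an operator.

ω·5 + 1

G_0 = 25. HB_5(25) = 5^2. Bump = 36. G_1 = 35.
G_1 = 35. HB_6(35) = 5·6 + 5. Bump = 40. G_2 = 39.
G_2 = 39. HB_7(39) = 5·7 + 4. Bump = 44. G_3 = 43.
G_3 = 43. HB_8(43) = 5·8 + 3. Bump = 48. G_4 = 47.
G_4 = 47. HB_9(47) = 5·9 + 2. Bump = 52. G_5 = 51.
G_5 = 51. HB_10(51) = 5·10 + 1. Bump = 56. G_6 = 55.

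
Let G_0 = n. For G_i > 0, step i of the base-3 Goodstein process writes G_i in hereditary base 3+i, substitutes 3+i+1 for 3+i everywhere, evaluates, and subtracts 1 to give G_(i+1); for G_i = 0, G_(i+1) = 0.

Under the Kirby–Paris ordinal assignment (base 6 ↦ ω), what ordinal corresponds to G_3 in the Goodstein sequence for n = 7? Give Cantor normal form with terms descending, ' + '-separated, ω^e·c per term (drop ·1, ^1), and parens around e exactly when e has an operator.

ω + 3

step 0: 7 = 2·3 + 1; sub 4 for 3: 2·4 + 1; = 9; G_1 = 9−1 = 8
step 1: 8 = 2·4; sub 5 for 4: 2·5; = 10; G_2 = 10−1 = 9
step 2: 9 = 5 + 4; sub 6 for 5: 6 + 4; = 10; G_3 = 10−1 = 9
step 3: 9 = 6 + 3; sub 7 for 6: 7 + 3; = 10; G_4 = 10−1 = 9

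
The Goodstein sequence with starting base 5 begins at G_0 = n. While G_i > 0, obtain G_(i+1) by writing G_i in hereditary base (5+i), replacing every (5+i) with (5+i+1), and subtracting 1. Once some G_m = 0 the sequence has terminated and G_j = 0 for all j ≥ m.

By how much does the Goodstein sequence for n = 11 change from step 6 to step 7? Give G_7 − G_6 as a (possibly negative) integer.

0

G_0 = 11. HB_5(11) = 2·5 + 1. Bump = 13. G_1 = 12.
G_1 = 12. HB_6(12) = 2·6. Bump = 14. G_2 = 13.
G_2 = 13. HB_7(13) = 7 + 6. Bump = 14. G_3 = 13.
G_3 = 13. HB_8(13) = 8 + 5. Bump = 14. G_4 = 13.
G_4 = 13. HB_9(13) = 9 + 4. Bump = 14. G_5 = 13.
G_5 = 13. HB_10(13) = 10 + 3. Bump = 14. G_6 = 13.
G_6 = 13. HB_11(13) = 11 + 2. Bump = 14. G_7 = 13.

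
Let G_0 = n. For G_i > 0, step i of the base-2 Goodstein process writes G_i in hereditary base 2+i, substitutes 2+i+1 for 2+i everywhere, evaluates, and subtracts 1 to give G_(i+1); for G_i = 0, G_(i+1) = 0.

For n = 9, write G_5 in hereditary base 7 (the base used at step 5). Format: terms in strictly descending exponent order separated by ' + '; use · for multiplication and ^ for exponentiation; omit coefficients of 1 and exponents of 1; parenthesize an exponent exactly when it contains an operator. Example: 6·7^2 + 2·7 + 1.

9 —HB2→ 2^(2 + 1) + 1 —bump→ 3^(3 + 1) + 1 = 82 —(−1)→ 81
81 —HB3→ 3^(3 + 1) —bump→ 4^(4 + 1) = 1024 —(−1)→ 1023
1023 —HB4→ 3·4^4 + 3·4^3 + 3·4^2 + 3·4 + 3 —bump→ 3·5^5 + 3·5^3 + 3·5^2 + 3·5 + 3 = 9843 —(−1)→ 9842
9842 —HB5→ 3·5^5 + 3·5^3 + 3·5^2 + 3·5 + 2 —bump→ 3·6^6 + 3·6^3 + 3·6^2 + 3·6 + 2 = 140744 —(−1)→ 140743
140743 —HB6→ 3·6^6 + 3·6^3 + 3·6^2 + 3·6 + 1 —bump→ 3·7^7 + 3·7^3 + 3·7^2 + 3·7 + 1 = 2471827 —(−1)→ 2471826

3·7^7 + 3·7^3 + 3·7^2 + 3·7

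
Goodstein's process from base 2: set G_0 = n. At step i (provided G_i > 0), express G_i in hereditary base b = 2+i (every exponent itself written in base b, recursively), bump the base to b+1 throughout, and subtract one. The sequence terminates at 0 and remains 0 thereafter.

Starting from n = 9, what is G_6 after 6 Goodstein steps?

50333399

9 —HB2→ 2^(2 + 1) + 1 —bump→ 3^(3 + 1) + 1 = 82 —(−1)→ 81
81 —HB3→ 3^(3 + 1) —bump→ 4^(4 + 1) = 1024 —(−1)→ 1023
1023 —HB4→ 3·4^4 + 3·4^3 + 3·4^2 + 3·4 + 3 —bump→ 3·5^5 + 3·5^3 + 3·5^2 + 3·5 + 3 = 9843 —(−1)→ 9842
9842 —HB5→ 3·5^5 + 3·5^3 + 3·5^2 + 3·5 + 2 —bump→ 3·6^6 + 3·6^3 + 3·6^2 + 3·6 + 2 = 140744 —(−1)→ 140743
140743 —HB6→ 3·6^6 + 3·6^3 + 3·6^2 + 3·6 + 1 —bump→ 3·7^7 + 3·7^3 + 3·7^2 + 3·7 + 1 = 2471827 —(−1)→ 2471826
2471826 —HB7→ 3·7^7 + 3·7^3 + 3·7^2 + 3·7 —bump→ 3·8^8 + 3·8^3 + 3·8^2 + 3·8 = 50333400 —(−1)→ 50333399
50333399 —HB8→ 3·8^8 + 3·8^3 + 3·8^2 + 2·8 + 7 —bump→ 3·9^9 + 3·9^3 + 3·9^2 + 2·9 + 7 = 1162263922 —(−1)→ 1162263921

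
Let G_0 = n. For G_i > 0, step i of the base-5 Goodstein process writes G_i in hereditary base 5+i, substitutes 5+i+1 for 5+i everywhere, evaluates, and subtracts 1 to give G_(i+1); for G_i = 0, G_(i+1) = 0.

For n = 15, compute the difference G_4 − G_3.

1

base 5: 15 = 3·5; at 6: 3·6 = 18; next = 17
base 6: 17 = 2·6 + 5; at 7: 2·7 + 5 = 19; next = 18
base 7: 18 = 2·7 + 4; at 8: 2·8 + 4 = 20; next = 19
base 8: 19 = 2·8 + 3; at 9: 2·9 + 3 = 21; next = 20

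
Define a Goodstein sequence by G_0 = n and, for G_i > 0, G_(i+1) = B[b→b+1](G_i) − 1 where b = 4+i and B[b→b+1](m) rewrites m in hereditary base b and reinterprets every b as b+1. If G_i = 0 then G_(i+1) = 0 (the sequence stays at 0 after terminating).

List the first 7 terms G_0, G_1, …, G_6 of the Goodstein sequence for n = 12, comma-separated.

12, 14, 15, 16, 17, 18, 19

base 4: 12 = 3·4; at 5: 3·5 = 15; next = 14
base 5: 14 = 2·5 + 4; at 6: 2·6 + 4 = 16; next = 15
base 6: 15 = 2·6 + 3; at 7: 2·7 + 3 = 17; next = 16
base 7: 16 = 2·7 + 2; at 8: 2·8 + 2 = 18; next = 17
base 8: 17 = 2·8 + 1; at 9: 2·9 + 1 = 19; next = 18
base 9: 18 = 2·9; at 10: 2·10 = 20; next = 19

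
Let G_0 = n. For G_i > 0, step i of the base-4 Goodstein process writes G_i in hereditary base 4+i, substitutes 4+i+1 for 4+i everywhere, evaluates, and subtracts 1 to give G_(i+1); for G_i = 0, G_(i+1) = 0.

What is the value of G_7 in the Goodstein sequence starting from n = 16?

step 0: 16 = 4^2; sub 5 for 4: 5^2; = 25; G_1 = 25−1 = 24
step 1: 24 = 4·5 + 4; sub 6 for 5: 4·6 + 4; = 28; G_2 = 28−1 = 27
step 2: 27 = 4·6 + 3; sub 7 for 6: 4·7 + 3; = 31; G_3 = 31−1 = 30
step 3: 30 = 4·7 + 2; sub 8 for 7: 4·8 + 2; = 34; G_4 = 34−1 = 33
step 4: 33 = 4·8 + 1; sub 9 for 8: 4·9 + 1; = 37; G_5 = 37−1 = 36
step 5: 36 = 4·9; sub 10 for 9: 4·10; = 40; G_6 = 40−1 = 39
step 6: 39 = 3·10 + 9; sub 11 for 10: 3·11 + 9; = 42; G_7 = 42−1 = 41

41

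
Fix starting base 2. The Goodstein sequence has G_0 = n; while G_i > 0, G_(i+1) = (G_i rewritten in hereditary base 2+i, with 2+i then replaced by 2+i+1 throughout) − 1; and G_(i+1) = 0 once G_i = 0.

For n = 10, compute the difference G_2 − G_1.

942

[0] 10 ≡ 2^(2 + 1) + 2 (base 2). Lift 3: 84. −1: 83.
[1] 83 ≡ 3^(3 + 1) + 2 (base 3). Lift 4: 1026. −1: 1025.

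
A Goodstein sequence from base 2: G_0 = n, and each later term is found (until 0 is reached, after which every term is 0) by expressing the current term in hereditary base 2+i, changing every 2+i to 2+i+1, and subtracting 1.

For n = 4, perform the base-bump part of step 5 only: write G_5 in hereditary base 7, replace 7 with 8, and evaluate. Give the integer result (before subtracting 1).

base 2: 4 = 2^2; at 3: 3^3 = 27; next = 26
base 3: 26 = 2·3^2 + 2·3 + 2; at 4: 2·4^2 + 2·4 + 2 = 42; next = 41
base 4: 41 = 2·4^2 + 2·4 + 1; at 5: 2·5^2 + 2·5 + 1 = 61; next = 60
base 5: 60 = 2·5^2 + 2·5; at 6: 2·6^2 + 2·6 = 84; next = 83
base 6: 83 = 2·6^2 + 6 + 5; at 7: 2·7^2 + 7 + 5 = 110; next = 109

140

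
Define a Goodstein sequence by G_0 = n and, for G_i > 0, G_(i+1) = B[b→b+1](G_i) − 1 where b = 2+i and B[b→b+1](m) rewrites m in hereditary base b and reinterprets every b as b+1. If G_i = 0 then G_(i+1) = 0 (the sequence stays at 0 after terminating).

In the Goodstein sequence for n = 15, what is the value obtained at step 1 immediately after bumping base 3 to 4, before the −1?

1284

i=0: 15 = 2^(2 + 1) + 2^2 + 2 + 1 (b=2); 2→3: 3^(3 + 1) + 3^3 + 3 + 1 = 112; 112−1 = 111
i=1: 111 = 3^(3 + 1) + 3^3 + 3 (b=3); 3→4: 4^(4 + 1) + 4^4 + 4 = 1284; 1284−1 = 1283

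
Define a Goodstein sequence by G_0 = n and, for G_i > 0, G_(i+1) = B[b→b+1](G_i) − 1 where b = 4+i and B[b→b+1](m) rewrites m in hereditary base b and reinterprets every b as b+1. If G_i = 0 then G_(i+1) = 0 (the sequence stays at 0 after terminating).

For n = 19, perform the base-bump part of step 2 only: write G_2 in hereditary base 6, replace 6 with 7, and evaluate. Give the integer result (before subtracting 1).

50

(0) 19|_4 = 4^2 + 3 ↦ 5^2 + 3|_5 = 28 ⇒ 27
(1) 27|_5 = 5^2 + 2 ↦ 6^2 + 2|_6 = 38 ⇒ 37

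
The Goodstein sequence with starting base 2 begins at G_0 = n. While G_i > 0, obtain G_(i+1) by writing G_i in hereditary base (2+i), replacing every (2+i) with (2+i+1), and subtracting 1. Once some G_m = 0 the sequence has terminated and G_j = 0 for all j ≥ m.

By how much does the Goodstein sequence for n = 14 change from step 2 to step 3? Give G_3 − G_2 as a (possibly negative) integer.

base 2: 14 = 2^(2 + 1) + 2^2 + 2; at 3: 3^(3 + 1) + 3^3 + 3 = 111; next = 110
base 3: 110 = 3^(3 + 1) + 3^3 + 2; at 4: 4^(4 + 1) + 4^4 + 2 = 1282; next = 1281
base 4: 1281 = 4^(4 + 1) + 4^4 + 1; at 5: 5^(5 + 1) + 5^5 + 1 = 18751; next = 18750

17469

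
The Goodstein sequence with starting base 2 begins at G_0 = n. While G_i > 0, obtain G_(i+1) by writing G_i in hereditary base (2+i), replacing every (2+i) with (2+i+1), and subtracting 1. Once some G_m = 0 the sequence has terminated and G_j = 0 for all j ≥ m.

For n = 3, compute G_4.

1

step 0: 3 = 2 + 1; sub 3 for 2: 3 + 1; = 4; G_1 = 4−1 = 3
step 1: 3 = 3; sub 4 for 3: 4; = 4; G_2 = 4−1 = 3
step 2: 3 = 3; sub 5 for 4: 3; = 3; G_3 = 3−1 = 2
step 3: 2 = 2; sub 6 for 5: 2; = 2; G_4 = 2−1 = 1
step 4: 1 = 1; sub 7 for 6: 1; = 1; G_5 = 1−1 = 0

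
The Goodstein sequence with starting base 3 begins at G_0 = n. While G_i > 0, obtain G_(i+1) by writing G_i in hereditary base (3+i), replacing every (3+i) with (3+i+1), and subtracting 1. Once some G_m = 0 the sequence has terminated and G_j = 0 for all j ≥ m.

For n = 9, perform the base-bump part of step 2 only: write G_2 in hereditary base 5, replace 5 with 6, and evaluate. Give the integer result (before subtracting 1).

20

[0] 9 ≡ 3^2 (base 3). Lift 4: 16. −1: 15.
[1] 15 ≡ 3·4 + 3 (base 4). Lift 5: 18. −1: 17.
[2] 17 ≡ 3·5 + 2 (base 5). Lift 6: 20. −1: 19.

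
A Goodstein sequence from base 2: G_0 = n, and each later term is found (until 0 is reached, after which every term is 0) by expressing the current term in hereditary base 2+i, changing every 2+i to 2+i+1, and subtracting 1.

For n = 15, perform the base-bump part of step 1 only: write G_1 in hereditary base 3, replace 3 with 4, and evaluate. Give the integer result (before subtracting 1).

step 0: 15 = 2^(2 + 1) + 2^2 + 2 + 1; sub 3 for 2: 3^(3 + 1) + 3^3 + 3 + 1; = 112; G_1 = 112−1 = 111
step 1: 111 = 3^(3 + 1) + 3^3 + 3; sub 4 for 3: 4^(4 + 1) + 4^4 + 4; = 1284; G_2 = 1284−1 = 1283

1284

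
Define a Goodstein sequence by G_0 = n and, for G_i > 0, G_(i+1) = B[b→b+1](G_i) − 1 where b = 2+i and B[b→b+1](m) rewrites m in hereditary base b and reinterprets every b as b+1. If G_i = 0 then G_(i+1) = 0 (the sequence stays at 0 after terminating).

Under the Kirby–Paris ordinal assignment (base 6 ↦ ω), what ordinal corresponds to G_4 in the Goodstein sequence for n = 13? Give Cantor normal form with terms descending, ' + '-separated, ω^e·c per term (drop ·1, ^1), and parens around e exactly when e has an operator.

(0) 13|_2 = 2^(2 + 1) + 2^2 + 1 ↦ 3^(3 + 1) + 3^3 + 1|_3 = 109 ⇒ 108
(1) 108|_3 = 3^(3 + 1) + 3^3 ↦ 4^(4 + 1) + 4^4|_4 = 1280 ⇒ 1279
(2) 1279|_4 = 4^(4 + 1) + 3·4^3 + 3·4^2 + 3·4 + 3 ↦ 5^(5 + 1) + 3·5^3 + 3·5^2 + 3·5 + 3|_5 = 16093 ⇒ 16092
(3) 16092|_5 = 5^(5 + 1) + 3·5^3 + 3·5^2 + 3·5 + 2 ↦ 6^(6 + 1) + 3·6^3 + 3·6^2 + 3·6 + 2|_6 = 280712 ⇒ 280711
(4) 280711|_6 = 6^(6 + 1) + 3·6^3 + 3·6^2 + 3·6 + 1 ↦ 7^(7 + 1) + 3·7^3 + 3·7^2 + 3·7 + 1|_7 = 5765999 ⇒ 5765998

ω^(ω + 1) + ω^3·3 + ω^2·3 + ω·3 + 1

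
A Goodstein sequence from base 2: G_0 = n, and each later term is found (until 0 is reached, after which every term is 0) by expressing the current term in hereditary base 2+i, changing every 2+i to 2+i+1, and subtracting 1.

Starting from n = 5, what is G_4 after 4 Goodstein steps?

5 —HB2→ 2^2 + 1 —bump→ 3^3 + 1 = 28 —(−1)→ 27
27 —HB3→ 3^3 —bump→ 4^4 = 256 —(−1)→ 255
255 —HB4→ 3·4^3 + 3·4^2 + 3·4 + 3 —bump→ 3·5^3 + 3·5^2 + 3·5 + 3 = 468 —(−1)→ 467
467 —HB5→ 3·5^3 + 3·5^2 + 3·5 + 2 —bump→ 3·6^3 + 3·6^2 + 3·6 + 2 = 776 —(−1)→ 775
775 —HB6→ 3·6^3 + 3·6^2 + 3·6 + 1 —bump→ 3·7^3 + 3·7^2 + 3·7 + 1 = 1198 —(−1)→ 1197

775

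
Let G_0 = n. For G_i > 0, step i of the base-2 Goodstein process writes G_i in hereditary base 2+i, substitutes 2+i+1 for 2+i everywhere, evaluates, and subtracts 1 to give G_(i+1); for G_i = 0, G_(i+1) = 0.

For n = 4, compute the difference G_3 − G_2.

19

base 2: 4 = 2^2; at 3: 3^3 = 27; next = 26
base 3: 26 = 2·3^2 + 2·3 + 2; at 4: 2·4^2 + 2·4 + 2 = 42; next = 41
base 4: 41 = 2·4^2 + 2·4 + 1; at 5: 2·5^2 + 2·5 + 1 = 61; next = 60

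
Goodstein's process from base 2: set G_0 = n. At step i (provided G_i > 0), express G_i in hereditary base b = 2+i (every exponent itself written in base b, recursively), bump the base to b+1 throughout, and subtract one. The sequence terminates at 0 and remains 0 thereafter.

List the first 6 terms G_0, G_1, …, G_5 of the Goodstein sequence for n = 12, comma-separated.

12, 107, 1065, 15685, 280019, 5764910

G_0 = 12. HB_2(12) = 2^(2 + 1) + 2^2. Bump = 108. G_1 = 107.
G_1 = 107. HB_3(107) = 3^(3 + 1) + 2·3^2 + 2·3 + 2. Bump = 1066. G_2 = 1065.
G_2 = 1065. HB_4(1065) = 4^(4 + 1) + 2·4^2 + 2·4 + 1. Bump = 15686. G_3 = 15685.
G_3 = 15685. HB_5(15685) = 5^(5 + 1) + 2·5^2 + 2·5. Bump = 280020. G_4 = 280019.
G_4 = 280019. HB_6(280019) = 6^(6 + 1) + 2·6^2 + 6 + 5. Bump = 5764911. G_5 = 5764910.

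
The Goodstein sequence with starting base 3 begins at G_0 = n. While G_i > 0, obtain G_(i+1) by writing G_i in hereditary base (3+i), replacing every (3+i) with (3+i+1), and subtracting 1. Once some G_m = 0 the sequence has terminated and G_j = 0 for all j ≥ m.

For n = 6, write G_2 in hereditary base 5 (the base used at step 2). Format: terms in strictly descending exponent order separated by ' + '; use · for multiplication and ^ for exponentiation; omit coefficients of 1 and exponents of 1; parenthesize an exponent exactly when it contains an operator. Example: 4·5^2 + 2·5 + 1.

5 + 2

[0] 6 ≡ 2·3 (base 3). Lift 4: 8. −1: 7.
[1] 7 ≡ 4 + 3 (base 4). Lift 5: 8. −1: 7.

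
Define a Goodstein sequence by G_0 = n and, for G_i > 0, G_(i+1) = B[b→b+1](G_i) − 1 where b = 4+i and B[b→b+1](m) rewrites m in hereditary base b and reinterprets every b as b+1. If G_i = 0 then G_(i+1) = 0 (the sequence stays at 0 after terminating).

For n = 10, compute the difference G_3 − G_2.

1

10 —HB4→ 2·4 + 2 —bump→ 2·5 + 2 = 12 —(−1)→ 11
11 —HB5→ 2·5 + 1 —bump→ 2·6 + 1 = 13 —(−1)→ 12
12 —HB6→ 2·6 —bump→ 2·7 = 14 —(−1)→ 13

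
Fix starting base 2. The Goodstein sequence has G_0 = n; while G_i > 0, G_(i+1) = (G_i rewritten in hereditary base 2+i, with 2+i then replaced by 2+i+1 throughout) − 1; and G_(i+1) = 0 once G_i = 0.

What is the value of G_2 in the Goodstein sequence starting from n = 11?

1027

G_0=11  [base 2] 2^(2 + 1) + 2 + 1  →[2↦3]→  3^(3 + 1) + 3 + 1 = 85  −1 ⇒ G_1=84
G_1=84  [base 3] 3^(3 + 1) + 3  →[3↦4]→  4^(4 + 1) + 4 = 1028  −1 ⇒ G_2=1027
G_2=1027  [base 4] 4^(4 + 1) + 3  →[4↦5]→  5^(5 + 1) + 3 = 15628  −1 ⇒ G_3=15627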